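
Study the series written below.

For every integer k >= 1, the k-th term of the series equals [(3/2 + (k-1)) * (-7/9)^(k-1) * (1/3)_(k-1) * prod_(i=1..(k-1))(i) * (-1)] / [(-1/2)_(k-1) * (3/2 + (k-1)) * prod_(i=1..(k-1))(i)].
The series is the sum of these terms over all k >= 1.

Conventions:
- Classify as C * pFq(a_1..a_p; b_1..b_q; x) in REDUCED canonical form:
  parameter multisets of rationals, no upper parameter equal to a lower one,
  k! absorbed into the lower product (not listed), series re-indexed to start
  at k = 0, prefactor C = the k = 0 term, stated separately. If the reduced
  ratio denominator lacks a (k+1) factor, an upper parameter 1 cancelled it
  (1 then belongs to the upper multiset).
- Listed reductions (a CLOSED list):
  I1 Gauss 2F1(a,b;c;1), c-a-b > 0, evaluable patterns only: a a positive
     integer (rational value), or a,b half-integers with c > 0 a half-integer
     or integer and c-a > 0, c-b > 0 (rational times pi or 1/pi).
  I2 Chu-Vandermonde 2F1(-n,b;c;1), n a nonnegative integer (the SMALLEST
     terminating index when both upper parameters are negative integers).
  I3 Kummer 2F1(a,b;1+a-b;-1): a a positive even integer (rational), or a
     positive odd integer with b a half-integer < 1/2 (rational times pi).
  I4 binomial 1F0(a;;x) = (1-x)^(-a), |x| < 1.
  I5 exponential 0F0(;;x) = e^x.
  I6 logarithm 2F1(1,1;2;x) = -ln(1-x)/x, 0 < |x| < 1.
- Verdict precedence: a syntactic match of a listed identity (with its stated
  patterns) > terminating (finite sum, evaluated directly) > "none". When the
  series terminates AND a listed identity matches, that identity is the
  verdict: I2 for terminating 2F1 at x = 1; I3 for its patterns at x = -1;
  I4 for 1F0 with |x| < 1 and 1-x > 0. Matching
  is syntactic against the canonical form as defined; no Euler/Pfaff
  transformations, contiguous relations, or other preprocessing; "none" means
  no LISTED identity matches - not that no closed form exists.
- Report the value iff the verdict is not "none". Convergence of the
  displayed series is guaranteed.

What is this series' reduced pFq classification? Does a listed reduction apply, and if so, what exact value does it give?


The series (x = -7/9) is 2F1: upper {1/3, 1}, lower {-1/2}, prefactor -1. Verdict: none. No listed pattern accepts 2F1(1/3, 1; -1/2; -7/9).

The tell: with t_0 = -1, the running product (C = -1, x = -7/9) telescopes to a rising factorial.
Consecutive-term ratio: r(k) = (-7/9) * (k+1/3) (k+1) / [(k-1/2) (k+1)] - poly over poly, x = (-7/9) from leading terms; C = -1 at k = 0.


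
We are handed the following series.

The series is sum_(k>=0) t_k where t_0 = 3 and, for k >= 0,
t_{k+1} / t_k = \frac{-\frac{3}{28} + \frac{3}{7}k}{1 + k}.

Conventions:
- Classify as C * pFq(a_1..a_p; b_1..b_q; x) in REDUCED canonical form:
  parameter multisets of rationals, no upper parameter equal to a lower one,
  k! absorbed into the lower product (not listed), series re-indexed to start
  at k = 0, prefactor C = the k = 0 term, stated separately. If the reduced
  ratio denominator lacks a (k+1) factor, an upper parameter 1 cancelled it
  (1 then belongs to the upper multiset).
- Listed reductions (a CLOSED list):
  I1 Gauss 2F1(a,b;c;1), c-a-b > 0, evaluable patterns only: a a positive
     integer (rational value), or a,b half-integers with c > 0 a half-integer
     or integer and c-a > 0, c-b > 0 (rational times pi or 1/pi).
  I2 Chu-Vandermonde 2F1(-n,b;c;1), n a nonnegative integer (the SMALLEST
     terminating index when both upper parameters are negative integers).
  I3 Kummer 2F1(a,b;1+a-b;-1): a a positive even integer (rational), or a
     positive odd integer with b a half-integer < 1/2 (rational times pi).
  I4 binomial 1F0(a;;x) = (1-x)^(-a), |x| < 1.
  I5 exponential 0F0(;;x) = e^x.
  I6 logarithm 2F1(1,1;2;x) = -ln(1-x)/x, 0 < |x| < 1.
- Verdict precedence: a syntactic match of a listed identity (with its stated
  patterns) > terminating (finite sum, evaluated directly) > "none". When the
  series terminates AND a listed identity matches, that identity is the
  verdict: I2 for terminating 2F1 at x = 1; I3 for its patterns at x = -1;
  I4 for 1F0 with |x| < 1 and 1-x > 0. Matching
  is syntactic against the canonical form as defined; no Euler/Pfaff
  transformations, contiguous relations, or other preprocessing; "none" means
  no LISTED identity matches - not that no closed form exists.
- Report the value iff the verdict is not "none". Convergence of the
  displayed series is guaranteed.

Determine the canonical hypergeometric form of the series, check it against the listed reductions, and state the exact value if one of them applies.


Classification (C = 3): 1F0 with upper {-\frac{1}{4}}, lower {-}, argument x = \frac{3}{7}. Verdict: this is the I4 binomial reduction (the 1F0 binomial series: exponent 1/4, x = \frac{3}{7}). Its exact value is 3 \cdot \left(\frac{4}{7}\right)^{\frac{1}{4}}.

Structural cue: from the first term 3: roots of the ratio polynomials (prefactor 3) are the negated parameters.
Step ratio: r(k) = \frac{3}{7} * (k-\frac{1}{4}) / [(k+1)] - rational; roots negated = parameters, x = \frac{3}{7}, C = 3.


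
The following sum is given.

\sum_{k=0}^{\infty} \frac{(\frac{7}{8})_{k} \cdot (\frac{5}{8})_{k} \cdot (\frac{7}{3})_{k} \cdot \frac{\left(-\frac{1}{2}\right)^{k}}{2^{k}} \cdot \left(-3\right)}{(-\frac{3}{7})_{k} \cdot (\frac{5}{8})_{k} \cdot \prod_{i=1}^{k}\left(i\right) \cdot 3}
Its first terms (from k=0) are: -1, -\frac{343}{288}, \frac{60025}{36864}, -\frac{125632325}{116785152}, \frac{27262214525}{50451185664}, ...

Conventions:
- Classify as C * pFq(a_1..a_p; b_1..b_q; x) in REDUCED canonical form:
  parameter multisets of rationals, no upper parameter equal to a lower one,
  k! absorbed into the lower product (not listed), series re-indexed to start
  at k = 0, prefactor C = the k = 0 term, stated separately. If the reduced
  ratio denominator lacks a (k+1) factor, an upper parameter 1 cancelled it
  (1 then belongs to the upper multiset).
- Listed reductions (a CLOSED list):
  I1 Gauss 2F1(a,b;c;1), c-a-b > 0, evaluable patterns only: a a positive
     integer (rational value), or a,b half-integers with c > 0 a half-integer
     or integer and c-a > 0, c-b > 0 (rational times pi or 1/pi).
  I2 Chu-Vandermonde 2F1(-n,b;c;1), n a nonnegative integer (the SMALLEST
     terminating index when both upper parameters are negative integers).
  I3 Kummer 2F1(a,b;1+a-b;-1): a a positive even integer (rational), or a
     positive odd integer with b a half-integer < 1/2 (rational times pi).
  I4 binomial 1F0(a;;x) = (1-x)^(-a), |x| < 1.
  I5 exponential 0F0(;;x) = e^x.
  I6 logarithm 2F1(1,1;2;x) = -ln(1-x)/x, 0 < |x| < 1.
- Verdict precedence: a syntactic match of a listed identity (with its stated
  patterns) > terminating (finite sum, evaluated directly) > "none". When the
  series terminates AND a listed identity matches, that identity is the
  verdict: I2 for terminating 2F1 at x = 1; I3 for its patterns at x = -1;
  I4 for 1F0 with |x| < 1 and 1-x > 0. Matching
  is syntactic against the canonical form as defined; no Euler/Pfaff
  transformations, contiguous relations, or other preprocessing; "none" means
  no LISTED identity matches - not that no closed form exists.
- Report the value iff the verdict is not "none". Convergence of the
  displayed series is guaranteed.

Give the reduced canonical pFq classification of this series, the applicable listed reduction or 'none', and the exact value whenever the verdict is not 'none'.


The series (x = -\frac{1}{4}) is 2F1: upper {\frac{7}{8}, \frac{7}{3}}, lower {-\frac{3}{7}}, prefactor -1. Verdict: none here - no I1-I6 shape fits x = -\frac{1}{4} with lower {-\frac{3}{7}}.

Structural cue: x = -\frac{1}{4} and the product of the first k integers (C = -1, x = -1/4) is k!.
Step ratio: r(k) = -\frac{1}{4} * (k+\frac{7}{8}) (k+\frac{7}{3}) / [(k-\frac{3}{7}) (k+1)] - rational in k, leading ratio -\frac{1}{4}; with t_0 = -1, classification follows.


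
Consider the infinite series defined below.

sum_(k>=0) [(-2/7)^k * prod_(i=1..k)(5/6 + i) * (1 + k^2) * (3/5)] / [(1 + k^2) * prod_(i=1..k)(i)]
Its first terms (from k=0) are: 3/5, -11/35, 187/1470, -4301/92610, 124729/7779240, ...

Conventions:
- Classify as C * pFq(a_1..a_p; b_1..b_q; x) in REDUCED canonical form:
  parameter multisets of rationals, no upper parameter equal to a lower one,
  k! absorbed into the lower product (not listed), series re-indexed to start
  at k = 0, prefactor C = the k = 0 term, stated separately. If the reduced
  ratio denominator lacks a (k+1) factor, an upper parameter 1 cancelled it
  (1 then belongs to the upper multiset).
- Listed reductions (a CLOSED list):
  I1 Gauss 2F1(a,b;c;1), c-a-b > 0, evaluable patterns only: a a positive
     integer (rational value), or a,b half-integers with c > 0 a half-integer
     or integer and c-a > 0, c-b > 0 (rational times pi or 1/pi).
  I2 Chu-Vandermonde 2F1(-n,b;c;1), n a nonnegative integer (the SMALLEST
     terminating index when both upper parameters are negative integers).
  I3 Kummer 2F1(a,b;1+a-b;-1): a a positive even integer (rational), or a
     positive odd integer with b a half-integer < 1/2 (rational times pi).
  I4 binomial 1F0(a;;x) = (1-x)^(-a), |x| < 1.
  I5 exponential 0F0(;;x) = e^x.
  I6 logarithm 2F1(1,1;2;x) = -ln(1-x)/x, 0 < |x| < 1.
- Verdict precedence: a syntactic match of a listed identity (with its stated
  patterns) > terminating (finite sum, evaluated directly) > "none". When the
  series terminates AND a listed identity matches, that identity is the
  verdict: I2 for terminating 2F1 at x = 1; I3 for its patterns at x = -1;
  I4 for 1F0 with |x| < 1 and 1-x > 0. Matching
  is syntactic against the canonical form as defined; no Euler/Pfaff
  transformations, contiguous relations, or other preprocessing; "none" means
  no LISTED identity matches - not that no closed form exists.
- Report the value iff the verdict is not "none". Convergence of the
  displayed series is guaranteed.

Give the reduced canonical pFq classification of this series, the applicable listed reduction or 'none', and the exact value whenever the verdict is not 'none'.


Key step: with t_0 = 3/5, the running product (prefactor 3/5) telescopes to a rising factorial.
Adjacent-term ratio: r(k) = (-2/7) * (k+11/6) / [(k+1)] - rational in k. x = (-2/7); t_0 = 3/5; negate the roots.

Reduced: x = -2/7, 1F0, upper = {11/6}, lower = {-}, C = 3/5. Verdict: the binomial series (I4) applies (the 1F0 binomial series: exponent -11/6, x = -2/7). Exact value: (3/5) * (9/7)^(-11/6).


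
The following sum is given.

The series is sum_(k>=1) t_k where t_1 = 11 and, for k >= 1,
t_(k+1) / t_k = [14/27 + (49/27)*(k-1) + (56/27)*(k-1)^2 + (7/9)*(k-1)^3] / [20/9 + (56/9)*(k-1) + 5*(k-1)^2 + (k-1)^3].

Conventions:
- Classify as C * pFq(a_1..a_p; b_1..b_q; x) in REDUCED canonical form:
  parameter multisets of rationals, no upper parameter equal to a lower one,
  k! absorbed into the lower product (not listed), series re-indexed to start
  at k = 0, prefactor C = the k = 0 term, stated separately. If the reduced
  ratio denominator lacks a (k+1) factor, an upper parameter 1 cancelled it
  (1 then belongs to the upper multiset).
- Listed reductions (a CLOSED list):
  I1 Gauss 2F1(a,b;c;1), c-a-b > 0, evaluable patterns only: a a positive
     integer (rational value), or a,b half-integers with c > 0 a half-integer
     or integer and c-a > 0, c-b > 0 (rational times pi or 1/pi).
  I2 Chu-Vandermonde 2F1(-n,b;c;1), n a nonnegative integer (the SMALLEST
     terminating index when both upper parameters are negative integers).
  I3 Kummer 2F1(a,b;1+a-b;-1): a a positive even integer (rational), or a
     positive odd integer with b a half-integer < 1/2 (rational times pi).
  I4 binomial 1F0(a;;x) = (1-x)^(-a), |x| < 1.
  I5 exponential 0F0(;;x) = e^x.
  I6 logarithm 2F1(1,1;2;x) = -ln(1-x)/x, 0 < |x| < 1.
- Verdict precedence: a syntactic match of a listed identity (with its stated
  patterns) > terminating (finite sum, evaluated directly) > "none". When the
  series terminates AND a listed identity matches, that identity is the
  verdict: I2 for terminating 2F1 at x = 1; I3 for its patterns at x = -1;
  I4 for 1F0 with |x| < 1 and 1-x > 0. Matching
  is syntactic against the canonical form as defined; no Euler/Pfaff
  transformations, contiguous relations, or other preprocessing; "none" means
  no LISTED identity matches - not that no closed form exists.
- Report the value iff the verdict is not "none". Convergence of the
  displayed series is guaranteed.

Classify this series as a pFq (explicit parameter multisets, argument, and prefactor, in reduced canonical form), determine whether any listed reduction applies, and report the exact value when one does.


The series (x = 7/9) is 2F1: upper {1, 1}, lower {10/3}, prefactor 11. Verdict: none - this 2F1 at x = 7/9 matches no listed pattern, and upper {1, 1} holds no stopper.

Structural cue: from the first term 11: roots of the ratio polynomials (C = 11) are the negated parameters.
Adjacent-term ratio: r(k) = (7/9) * (k+1) (k+1) / [(k+10/3) (k+1)] - rational; roots negated = parameters, x = (7/9), C = 11.


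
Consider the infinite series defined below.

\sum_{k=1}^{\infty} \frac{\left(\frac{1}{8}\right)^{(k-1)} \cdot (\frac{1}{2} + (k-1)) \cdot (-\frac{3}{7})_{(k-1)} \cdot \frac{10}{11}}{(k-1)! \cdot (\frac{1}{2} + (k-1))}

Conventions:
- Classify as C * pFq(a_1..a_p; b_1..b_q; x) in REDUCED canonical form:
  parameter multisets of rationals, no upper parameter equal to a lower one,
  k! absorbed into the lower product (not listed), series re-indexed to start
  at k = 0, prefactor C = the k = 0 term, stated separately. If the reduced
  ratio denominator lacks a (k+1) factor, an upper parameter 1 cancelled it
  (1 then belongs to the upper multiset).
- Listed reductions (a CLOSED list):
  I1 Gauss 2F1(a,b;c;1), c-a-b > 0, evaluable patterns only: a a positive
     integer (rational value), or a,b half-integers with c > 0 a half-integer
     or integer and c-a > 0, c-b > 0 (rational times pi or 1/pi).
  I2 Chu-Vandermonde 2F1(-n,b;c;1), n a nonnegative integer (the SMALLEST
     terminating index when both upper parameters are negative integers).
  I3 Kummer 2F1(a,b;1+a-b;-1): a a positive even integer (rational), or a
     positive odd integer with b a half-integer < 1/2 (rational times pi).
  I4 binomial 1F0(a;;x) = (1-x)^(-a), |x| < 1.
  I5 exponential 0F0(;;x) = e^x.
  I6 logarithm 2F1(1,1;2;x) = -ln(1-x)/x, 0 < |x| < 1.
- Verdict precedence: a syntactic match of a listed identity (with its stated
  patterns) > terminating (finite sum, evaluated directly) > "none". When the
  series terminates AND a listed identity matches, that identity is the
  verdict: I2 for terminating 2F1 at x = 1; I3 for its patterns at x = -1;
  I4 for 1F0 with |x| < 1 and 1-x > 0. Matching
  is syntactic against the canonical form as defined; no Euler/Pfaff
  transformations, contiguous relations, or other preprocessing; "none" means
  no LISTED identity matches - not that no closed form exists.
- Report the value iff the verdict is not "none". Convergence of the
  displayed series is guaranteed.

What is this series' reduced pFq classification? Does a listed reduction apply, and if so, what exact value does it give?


Key step: with t_0 = \frac{10}{11}, the factor k + 1/2 cancels (top and bottom), leaving C = 10/11.
Adjacent-term ratio: r(k) = \frac{1}{8} * (k-\frac{3}{7}) / [(k+1)] - rational in k, leading ratio \frac{1}{8}; with t_0 = \frac{10}{11}, classification follows.

At argument \frac{1}{8}: a 1F0 with upper {-\frac{3}{7}}, lower {-}, scaled by C = \frac{10}{11}. Verdict: the binomial series (I4) fires (the 1F0 binomial series: exponent 3/7, x = \frac{1}{8}). Exact value: \frac{10}{11} \cdot \left(\frac{7}{8}\right)^{\frac{3}{7}}.


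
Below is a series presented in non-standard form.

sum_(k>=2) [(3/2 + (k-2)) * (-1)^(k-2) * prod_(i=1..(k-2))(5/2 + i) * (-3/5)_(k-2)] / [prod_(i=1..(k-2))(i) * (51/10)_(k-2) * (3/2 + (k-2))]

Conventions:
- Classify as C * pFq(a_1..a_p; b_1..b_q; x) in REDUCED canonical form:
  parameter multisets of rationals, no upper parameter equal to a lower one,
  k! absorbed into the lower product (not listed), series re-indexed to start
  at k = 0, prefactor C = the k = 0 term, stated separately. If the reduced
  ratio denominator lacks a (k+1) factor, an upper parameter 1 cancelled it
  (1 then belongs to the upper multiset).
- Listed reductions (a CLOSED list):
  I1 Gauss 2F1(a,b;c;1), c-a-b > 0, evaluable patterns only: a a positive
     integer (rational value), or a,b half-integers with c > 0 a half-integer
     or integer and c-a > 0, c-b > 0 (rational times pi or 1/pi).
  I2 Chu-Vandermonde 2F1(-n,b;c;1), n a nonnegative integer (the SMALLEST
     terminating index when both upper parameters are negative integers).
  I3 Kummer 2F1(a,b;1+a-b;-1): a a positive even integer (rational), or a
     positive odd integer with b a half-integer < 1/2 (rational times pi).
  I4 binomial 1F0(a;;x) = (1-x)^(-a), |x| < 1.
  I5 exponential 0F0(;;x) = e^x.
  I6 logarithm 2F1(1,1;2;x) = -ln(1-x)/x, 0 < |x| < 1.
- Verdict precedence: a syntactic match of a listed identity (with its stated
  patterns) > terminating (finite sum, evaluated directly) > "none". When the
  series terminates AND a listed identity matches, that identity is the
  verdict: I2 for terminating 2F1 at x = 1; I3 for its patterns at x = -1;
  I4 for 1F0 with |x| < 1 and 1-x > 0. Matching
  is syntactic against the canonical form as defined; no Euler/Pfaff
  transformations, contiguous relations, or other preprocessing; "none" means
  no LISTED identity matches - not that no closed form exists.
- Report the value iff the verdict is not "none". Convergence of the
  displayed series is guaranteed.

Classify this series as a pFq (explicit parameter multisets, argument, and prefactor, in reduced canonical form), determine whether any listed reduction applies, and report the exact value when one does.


x = -1 here; the reduced form reads 2F1, upper {-3/5, 7/2}, lower {51/10}, C = 1. Verdict: none. A 2F1 with upper {-3/5, 7/2} fits none of I1-I6 at x = -1; the sum runs forever.

Structural cue: t_0 = 1 here, and striking the common factor k + 3/2 reduces the term (C = 1).
Ratio: r(k) = (-1) * (k-3/5) (k+7/2) / [(k+51/10) (k+1)] - poly over poly, x = (-1) from leading terms; C = 1 at k = 0.


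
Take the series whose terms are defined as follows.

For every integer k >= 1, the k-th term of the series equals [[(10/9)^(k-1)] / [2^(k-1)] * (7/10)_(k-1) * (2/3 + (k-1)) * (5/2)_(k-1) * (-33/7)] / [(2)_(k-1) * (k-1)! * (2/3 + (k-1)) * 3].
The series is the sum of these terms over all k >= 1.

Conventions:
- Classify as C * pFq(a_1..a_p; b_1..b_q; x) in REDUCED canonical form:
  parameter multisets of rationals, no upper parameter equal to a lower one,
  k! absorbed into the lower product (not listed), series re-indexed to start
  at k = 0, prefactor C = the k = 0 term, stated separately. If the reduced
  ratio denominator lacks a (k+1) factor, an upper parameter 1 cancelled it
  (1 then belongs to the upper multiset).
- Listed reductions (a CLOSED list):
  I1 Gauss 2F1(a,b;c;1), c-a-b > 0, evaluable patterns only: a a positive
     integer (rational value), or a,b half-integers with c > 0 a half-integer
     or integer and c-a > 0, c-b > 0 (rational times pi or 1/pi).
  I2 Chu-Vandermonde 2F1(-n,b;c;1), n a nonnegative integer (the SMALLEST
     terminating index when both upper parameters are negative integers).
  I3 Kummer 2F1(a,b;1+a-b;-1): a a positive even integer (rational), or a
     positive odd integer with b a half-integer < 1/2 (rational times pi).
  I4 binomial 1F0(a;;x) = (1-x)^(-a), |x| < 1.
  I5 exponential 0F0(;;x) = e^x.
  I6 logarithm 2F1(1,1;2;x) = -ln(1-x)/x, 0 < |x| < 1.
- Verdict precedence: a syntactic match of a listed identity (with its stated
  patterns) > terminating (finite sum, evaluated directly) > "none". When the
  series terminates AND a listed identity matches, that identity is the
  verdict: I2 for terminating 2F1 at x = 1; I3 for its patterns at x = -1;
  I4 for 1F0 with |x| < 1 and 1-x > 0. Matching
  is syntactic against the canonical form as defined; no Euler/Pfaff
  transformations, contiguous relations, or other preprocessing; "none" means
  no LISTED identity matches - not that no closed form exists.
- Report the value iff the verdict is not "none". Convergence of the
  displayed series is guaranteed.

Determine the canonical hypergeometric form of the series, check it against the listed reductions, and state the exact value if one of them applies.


Reduced: x = 5/9, 2F1, upper = {7/10, 5/2}, lower = {2}, C = -11/7. Verdict: none - at argument 5/9 the multisets {7/10, 5/2} ; {2} match no listed identity.

Key step: t_0 being -11/7, the two k-th powers (C = -11/7, x = 5/9) combine into one argument.
Step ratio: r(k) = (5/9) * (k+7/10) (k+5/2) / [(k+2) (k+1)] - rational in k. x = (5/9); t_0 = -11/7; negate the roots.


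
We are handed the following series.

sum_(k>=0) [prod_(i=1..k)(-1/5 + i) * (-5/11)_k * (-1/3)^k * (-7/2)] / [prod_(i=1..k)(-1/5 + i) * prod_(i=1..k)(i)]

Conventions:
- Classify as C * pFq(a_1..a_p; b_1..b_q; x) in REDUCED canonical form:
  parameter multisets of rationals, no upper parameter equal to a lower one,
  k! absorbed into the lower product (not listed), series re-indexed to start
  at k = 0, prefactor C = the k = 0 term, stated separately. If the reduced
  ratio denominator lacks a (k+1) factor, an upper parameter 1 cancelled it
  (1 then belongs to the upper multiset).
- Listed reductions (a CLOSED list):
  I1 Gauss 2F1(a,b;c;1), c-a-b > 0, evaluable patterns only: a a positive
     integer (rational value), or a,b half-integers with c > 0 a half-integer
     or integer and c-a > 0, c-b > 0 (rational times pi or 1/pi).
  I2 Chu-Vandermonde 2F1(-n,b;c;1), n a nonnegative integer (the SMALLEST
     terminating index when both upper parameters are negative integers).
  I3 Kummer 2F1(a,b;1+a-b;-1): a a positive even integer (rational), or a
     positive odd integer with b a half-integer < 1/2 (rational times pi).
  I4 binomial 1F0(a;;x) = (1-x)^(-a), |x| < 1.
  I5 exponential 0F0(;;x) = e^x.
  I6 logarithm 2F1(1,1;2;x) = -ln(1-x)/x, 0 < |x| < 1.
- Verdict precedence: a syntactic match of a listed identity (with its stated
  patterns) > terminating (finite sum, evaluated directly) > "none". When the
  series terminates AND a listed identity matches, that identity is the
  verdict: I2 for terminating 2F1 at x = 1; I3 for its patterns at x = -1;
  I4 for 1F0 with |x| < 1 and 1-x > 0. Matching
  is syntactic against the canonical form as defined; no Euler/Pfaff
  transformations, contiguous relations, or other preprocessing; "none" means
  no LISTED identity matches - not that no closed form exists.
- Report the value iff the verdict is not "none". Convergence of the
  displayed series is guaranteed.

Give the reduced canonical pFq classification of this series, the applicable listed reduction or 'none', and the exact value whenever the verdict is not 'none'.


The series (x = -1/3) is 1F0: upper {-5/11}, lower {-}, prefactor -7/2. Verdict: binomial (I4) matches (the 1F0 binomial series: exponent 5/11, x = -1/3). Sum: (-7/2) * (4/3)^(5/11).

Structural cue: x = (-1/3) and the product of the first k integers (C = -7/2, x = -1/3) is k!.
Consecutive-term ratio: r(k) = (-1/3) * (k-5/11) / [(k+1)] ; factor over Q: parameters, x = (-1/3), and C = -7/2.


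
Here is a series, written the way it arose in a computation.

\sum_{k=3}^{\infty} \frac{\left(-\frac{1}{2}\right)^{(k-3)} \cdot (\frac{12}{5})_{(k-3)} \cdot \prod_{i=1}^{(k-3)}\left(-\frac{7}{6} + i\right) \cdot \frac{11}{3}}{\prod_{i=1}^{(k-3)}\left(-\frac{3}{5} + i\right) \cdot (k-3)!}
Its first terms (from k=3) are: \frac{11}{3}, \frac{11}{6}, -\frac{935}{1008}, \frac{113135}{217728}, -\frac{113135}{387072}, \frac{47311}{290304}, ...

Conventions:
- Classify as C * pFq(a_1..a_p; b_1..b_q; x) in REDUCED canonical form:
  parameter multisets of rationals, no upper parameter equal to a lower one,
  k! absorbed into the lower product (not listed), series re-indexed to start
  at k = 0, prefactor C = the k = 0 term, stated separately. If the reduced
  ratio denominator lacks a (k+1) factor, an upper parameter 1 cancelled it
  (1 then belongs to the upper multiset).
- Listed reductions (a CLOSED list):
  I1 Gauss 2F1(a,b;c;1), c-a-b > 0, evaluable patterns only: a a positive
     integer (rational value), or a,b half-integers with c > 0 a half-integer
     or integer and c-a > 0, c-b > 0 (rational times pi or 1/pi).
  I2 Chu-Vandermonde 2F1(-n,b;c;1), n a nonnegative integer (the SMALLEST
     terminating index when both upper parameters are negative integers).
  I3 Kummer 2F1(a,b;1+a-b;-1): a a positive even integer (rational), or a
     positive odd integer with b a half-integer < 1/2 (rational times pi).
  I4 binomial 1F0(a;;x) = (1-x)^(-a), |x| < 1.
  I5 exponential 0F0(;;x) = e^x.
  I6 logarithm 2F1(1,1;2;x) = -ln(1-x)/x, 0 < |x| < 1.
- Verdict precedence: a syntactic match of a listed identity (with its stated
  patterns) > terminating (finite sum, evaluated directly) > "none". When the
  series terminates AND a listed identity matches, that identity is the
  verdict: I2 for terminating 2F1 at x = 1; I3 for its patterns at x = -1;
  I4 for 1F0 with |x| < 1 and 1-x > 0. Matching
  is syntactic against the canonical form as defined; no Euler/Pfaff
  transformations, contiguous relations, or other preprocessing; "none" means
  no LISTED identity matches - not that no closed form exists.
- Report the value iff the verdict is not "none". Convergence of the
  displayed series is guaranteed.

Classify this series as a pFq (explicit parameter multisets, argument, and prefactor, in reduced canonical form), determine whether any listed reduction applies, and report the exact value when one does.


With C = \frac{11}{3}: the canonical form is 2F1(-\frac{1}{6}, \frac{12}{5}; \frac{2}{5}; -\frac{1}{2}). Verdict: none. No listed pattern accepts 2F1(-\frac{1}{6}, \frac{12}{5}; \frac{2}{5}; -\frac{1}{2}).

The tell: x = -\frac{1}{2} and the running product (prefactor 11/3) telescopes to a rising factorial.
Step ratio: r(k) = -\frac{1}{2} * (k-\frac{1}{6}) (k+\frac{12}{5}) / [(k+\frac{2}{5}) (k+1)] - poly over poly, x = -\frac{1}{2} from leading terms; C = \frac{11}{3} at k = 0.


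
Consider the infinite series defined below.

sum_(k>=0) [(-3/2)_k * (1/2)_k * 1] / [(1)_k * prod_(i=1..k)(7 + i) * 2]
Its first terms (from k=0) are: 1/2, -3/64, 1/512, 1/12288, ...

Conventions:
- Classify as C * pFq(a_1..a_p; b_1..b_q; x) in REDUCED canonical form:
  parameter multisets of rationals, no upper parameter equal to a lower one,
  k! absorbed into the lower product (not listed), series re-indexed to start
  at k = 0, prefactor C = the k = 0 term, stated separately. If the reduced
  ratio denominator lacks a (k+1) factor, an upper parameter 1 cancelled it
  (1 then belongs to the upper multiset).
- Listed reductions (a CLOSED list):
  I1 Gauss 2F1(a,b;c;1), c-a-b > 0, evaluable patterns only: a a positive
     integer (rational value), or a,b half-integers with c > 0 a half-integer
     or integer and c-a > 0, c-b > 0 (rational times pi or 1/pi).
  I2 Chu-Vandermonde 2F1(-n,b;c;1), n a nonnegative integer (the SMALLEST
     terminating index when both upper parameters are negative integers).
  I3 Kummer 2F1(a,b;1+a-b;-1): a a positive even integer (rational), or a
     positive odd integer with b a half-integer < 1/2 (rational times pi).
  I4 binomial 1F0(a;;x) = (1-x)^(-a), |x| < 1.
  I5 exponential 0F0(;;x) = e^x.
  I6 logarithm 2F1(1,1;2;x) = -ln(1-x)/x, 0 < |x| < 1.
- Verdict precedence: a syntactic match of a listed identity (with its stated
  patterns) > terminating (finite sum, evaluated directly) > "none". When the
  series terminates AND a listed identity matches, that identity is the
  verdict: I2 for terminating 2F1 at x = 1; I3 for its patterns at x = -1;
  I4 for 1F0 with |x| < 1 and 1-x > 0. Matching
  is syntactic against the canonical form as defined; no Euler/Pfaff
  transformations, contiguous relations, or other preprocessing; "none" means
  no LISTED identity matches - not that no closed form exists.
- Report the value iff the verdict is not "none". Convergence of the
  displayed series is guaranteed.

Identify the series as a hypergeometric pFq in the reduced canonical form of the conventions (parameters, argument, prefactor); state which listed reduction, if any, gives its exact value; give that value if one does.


First insight: t_0 = 1/2 here, and (1)_k (prefactor 1/2) is k! itself.
Adjacent-term ratio: r(k) = 1 * (k-3/2) (k+1/2) / [(k+8) (k+1)] - poly over poly, x = 1 from leading terms; C = 1/2 at k = 0.

At argument 1: a 2F1 with upper {-3/2, 1/2}, lower {8}, scaled by C = 1/2. Verdict: this is Gauss's theorem I1 (half-integer case) (x = 1; upper {-3/2, 1/2} half-integers, c = 8 in the evaluable pattern). Sum: (67108864/46930455) / pi.


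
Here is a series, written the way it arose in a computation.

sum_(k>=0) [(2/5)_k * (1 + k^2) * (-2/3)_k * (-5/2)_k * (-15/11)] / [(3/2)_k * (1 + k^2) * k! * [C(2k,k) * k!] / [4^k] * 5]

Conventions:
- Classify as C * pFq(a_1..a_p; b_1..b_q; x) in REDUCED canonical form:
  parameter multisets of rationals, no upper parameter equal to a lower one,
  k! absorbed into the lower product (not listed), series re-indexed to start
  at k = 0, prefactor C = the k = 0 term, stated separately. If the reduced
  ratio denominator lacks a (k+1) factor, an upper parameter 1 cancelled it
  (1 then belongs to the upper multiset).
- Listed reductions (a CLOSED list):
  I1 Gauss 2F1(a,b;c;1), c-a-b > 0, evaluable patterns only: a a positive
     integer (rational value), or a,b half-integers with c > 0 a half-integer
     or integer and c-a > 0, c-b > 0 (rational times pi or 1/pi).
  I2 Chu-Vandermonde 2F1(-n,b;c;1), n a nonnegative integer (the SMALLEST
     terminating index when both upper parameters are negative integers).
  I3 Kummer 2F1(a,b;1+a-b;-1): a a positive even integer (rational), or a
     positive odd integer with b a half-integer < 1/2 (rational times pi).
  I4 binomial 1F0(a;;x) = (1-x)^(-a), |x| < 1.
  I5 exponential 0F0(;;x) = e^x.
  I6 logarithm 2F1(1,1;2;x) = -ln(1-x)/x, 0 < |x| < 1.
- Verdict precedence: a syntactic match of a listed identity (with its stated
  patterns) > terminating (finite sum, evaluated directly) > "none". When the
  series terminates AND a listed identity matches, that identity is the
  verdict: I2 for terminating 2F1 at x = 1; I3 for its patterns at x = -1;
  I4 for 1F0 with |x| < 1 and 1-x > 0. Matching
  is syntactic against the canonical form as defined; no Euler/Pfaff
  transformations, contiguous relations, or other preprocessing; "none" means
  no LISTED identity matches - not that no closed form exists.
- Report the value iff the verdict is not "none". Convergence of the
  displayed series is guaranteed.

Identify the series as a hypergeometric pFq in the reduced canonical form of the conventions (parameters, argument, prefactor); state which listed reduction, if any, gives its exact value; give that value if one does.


At argument 1: a 3F2 with upper {-5/2, -2/3, 2/5}, lower {1/2, 3/2}, scaled by C = -3/11. Verdict: none. Every listed pattern misses the 3F2 form at 1, upper {-5/2, -2/3, 2/5}.

First insight: t_0 being -3/11, the factor k^2 + 1 cancels (top and bottom), leaving C = -3/11.
Ratio: r(k) = 1 * (k-5/2) (k-2/3) (k+2/5) / [(k+1/2) (k+3/2) (k+1)] - rational in k. x = 1; t_0 = -3/11; negate the roots.


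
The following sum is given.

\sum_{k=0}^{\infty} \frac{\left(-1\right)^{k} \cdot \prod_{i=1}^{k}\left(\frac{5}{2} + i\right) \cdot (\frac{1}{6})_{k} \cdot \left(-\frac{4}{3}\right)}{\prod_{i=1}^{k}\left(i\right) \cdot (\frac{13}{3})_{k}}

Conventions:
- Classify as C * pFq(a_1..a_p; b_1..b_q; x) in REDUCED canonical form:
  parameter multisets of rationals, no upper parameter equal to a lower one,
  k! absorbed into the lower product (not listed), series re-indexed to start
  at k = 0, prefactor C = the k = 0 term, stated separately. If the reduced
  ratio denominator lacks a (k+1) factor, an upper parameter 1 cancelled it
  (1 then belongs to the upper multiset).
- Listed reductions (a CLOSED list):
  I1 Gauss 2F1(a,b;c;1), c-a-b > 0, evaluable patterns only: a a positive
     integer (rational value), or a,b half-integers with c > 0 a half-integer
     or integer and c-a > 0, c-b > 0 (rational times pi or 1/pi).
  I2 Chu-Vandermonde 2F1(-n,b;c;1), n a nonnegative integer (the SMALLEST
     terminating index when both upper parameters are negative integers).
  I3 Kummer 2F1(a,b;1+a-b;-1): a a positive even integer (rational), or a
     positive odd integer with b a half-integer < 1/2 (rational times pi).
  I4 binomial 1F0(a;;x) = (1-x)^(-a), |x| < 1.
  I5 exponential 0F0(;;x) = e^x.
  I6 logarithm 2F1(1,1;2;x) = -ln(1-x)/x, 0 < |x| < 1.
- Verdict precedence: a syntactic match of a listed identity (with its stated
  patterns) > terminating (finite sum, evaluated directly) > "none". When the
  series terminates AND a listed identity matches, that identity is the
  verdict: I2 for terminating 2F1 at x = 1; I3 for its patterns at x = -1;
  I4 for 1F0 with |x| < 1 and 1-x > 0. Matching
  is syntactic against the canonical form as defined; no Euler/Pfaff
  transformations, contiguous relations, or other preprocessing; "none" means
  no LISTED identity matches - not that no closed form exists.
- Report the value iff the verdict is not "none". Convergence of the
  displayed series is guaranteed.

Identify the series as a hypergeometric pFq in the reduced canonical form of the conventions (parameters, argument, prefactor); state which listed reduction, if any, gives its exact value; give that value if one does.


The series (x = -1) is 2F1: upper {\frac{1}{6}, \frac{7}{2}}, lower {\frac{13}{3}}, prefactor -\frac{4}{3}. Verdict: none here - no I1-I6 shape fits x = -1 with lower {\frac{13}{3}}.

Key step: t_0 being -\frac{4}{3}, the running product (C = -4/3) telescopes to a rising factorial.
Adjacent-term ratio: r(k) = -1 * (k+\frac{1}{6}) (k+\frac{7}{2}) / [(k+\frac{13}{3}) (k+1)] - rational in k. x = -1; t_0 = -\frac{4}{3}; negate the roots.


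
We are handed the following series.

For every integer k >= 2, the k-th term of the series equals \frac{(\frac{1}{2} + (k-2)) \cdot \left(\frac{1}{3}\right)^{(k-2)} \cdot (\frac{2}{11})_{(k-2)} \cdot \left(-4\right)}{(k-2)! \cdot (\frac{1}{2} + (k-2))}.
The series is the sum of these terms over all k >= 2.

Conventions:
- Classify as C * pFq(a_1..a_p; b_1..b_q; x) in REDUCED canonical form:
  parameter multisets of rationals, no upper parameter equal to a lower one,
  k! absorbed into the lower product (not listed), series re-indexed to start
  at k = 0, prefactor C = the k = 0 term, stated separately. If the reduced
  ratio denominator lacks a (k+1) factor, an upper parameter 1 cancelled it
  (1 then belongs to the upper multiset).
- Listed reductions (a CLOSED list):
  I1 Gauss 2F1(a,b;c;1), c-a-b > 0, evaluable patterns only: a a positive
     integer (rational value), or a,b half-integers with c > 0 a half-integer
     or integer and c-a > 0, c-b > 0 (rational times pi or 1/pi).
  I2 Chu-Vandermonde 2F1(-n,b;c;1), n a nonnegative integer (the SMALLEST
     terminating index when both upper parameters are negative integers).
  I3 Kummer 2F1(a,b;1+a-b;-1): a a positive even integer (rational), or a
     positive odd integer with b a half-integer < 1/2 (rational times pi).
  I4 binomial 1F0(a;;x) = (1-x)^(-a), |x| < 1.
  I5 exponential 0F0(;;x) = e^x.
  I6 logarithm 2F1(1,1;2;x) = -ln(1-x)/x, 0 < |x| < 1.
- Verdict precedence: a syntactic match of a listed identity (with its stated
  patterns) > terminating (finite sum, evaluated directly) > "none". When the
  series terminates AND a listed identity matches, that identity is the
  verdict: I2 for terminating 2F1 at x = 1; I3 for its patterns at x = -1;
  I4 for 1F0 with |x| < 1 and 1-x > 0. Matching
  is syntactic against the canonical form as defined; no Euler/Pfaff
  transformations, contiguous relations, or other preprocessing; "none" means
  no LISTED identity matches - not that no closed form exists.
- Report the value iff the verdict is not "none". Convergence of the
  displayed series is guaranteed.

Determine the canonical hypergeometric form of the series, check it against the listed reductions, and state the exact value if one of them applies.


At argument \frac{1}{3}: a 1F0 with upper {\frac{2}{11}}, lower {-}, scaled by C = -4. Verdict: binomial (I4) applies (the 1F0 binomial series: exponent -2/11, x = \frac{1}{3}). Sum: \left(-4\right) \cdot \left(\frac{2}{3}\right)^{-\frac{2}{11}}.

Key observation: x = \frac{1}{3} and k + 1/2 divides numerator and denominator alike; C = -4, x = 1/3 after cancelling.
Term ratio: r(k) = \frac{1}{3} * (k+\frac{2}{11}) / [(k+1)] ; factor over Q: parameters, x = \frac{1}{3}, and C = -4.


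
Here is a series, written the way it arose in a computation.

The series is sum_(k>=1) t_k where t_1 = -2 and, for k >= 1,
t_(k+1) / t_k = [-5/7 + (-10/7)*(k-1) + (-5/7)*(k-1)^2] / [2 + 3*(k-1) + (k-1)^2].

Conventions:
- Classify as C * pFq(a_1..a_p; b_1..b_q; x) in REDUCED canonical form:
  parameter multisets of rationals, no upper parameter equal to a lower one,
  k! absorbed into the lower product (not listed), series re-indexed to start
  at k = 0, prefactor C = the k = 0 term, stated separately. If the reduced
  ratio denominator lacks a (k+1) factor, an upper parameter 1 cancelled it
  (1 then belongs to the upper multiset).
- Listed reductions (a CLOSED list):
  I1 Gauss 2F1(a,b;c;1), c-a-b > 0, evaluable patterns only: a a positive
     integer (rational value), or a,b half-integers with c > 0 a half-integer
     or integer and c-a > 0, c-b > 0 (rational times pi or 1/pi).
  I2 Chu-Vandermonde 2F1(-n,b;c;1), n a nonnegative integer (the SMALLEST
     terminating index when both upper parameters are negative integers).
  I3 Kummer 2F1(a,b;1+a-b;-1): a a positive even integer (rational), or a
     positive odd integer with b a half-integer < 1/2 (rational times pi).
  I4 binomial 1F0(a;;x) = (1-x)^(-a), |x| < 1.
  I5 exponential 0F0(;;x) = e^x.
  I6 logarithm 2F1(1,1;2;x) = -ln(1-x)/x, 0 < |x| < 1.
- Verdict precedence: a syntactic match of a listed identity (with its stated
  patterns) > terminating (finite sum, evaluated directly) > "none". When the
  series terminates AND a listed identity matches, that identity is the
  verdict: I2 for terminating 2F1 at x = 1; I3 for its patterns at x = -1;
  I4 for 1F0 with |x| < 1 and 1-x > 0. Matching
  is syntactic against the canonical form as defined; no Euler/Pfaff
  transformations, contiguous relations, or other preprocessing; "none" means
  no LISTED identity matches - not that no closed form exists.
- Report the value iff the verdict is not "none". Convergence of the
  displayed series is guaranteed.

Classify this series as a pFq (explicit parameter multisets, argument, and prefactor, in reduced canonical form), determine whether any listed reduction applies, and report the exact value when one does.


With C = -2: the canonical form is 2F1(1, 1; 2; -5/7). Verdict: the logarithmic series (I6) fires (the logarithm: parameters (1,1;2), x = -5/7). Hence: (-14/5) * ln(12/7).

Key observation: from the first term -2: factor the ratio over Q (C = -2, x = -5/7): negated roots = parameters.
Consecutive-term ratio: r(k) = (-5/7) * (k+1) (k+1) / [(k+2) (k+1)] - rational in k, leading ratio (-5/7); with t_0 = -2, classification follows.


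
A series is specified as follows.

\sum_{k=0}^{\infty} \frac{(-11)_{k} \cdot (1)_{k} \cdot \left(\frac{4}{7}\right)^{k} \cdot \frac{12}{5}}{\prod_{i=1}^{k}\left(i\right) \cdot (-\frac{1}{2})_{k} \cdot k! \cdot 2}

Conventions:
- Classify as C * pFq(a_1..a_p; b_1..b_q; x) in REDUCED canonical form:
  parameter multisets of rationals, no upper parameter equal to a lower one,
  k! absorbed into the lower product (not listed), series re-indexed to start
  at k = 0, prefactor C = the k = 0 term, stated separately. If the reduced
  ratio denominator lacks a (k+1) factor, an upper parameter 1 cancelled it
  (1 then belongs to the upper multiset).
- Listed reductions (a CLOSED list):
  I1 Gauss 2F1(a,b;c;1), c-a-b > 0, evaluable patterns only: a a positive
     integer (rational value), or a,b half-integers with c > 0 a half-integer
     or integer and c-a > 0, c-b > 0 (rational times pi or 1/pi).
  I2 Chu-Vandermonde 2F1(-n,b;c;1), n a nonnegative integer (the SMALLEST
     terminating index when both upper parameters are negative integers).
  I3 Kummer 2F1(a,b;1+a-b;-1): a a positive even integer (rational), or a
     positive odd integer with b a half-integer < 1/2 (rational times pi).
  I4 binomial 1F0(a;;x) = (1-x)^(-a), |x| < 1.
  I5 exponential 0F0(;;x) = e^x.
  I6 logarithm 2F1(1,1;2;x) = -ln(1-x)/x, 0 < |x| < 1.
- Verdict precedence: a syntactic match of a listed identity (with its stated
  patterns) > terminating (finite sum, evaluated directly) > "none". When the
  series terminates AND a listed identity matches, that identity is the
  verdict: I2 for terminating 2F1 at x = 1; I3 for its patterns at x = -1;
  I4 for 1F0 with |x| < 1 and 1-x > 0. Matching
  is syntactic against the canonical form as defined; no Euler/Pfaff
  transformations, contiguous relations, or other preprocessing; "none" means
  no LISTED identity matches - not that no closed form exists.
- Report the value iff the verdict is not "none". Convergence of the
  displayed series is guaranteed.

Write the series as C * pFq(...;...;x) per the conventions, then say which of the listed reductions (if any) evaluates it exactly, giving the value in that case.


Reduced: x = \frac{4}{7}, 1F1, upper = {-11}, lower = {-\frac{1}{2}}, C = \frac{6}{5}. Verdict: terminating - the sum ends at index 11 because -11 is a negative integer; exact evaluation follows. Value: -\frac{3174727287136962446}{431537769805717575}.

Key observation: t_0 being \frac{6}{5}, the denominator's factorial ratio (prefactor 6/5) is a lower Pochhammer.
Consecutive-term ratio: r(k) = \frac{4}{7} * (k-11) / [(k-\frac{1}{2}) (k+1)] ; factor over Q: parameters, x = \frac{4}{7}, and C = \frac{6}{5}.
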